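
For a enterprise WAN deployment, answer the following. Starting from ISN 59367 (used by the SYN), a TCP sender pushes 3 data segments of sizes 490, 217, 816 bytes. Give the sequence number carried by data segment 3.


The SYN occupies sequence number ISN = 59367, so the first data byte is ISN + 1 = 59368.
SEQ of data segment i = (ISN + 1) + sum of payload sizes of segments 1..i-1.
Segment 1: SEQ = 59368, payload = 490 bytes
Segment 2: SEQ = 59858, payload = 217 bytes
Segment 3: SEQ = 60075, payload = 816 bytes
SEQ of segment 3 = 59368 + 490 + 217 = 60075

60075


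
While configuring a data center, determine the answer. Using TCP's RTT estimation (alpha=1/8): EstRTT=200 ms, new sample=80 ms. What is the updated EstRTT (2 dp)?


Given: EstRTT = 200 ms, SampleRTT = 80 ms, alpha = 1/8
New EstRTT = (1 - alpha) * EstRTT + alpha * SampleRTT
(7/8) * 200 = 175
(1/8) * 80 = 10
New EstRTT = 175 + 10 = 185 ms -> 185.00 ms (2 dp)

185.00


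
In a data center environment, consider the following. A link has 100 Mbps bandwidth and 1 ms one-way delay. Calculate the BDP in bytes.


Given: bandwidth = 100 Mbps, delay = 1 ms
BDP in bits = 100 * 10^6 * 1 / 1000
BDP in bits = 100000
BDP in bytes = 100000 / 8 = 12500

12500


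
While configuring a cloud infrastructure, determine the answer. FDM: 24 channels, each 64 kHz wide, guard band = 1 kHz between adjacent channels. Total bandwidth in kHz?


Given: 24 channels, 64 kHz each, guard = 1 kHz
Channel bandwidth = 24 * 64 = 1536 kHz
Guard bands = 23 gaps * 1 kHz = 23 kHz
Total = 1536 + 23 = 1559 kHz

1559


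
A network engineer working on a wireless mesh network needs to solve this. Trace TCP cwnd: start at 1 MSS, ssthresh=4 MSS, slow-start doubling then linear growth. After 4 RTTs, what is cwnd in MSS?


RTT 0: cwnd = 1 MSS (initial)
RTT 1: cwnd = 2 MSS (slow start, doubled)
RTT 2: cwnd = 4 MSS (slow start, doubled)
RTT 3: cwnd = 5 MSS (congestion avoidance, +1)
RTT 4: cwnd = 6 MSS (congestion avoidance, +1)

6


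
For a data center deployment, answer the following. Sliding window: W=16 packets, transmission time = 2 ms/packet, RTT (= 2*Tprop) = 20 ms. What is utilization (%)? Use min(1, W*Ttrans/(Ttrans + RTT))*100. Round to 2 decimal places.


Given: W = 16, Ttrans = 2 ms, RTT = 20 ms (= 2 * Tprop, Tprop = 10 ms)
Cycle time = Ttrans + RTT = 2 + 20 = 22 ms (first packet sent until its ACK returns)
W * Ttrans = 16 * 2 = 32 ms of sending per cycle
W * Ttrans / (Ttrans + RTT) = 32 / 22 = 1.454545
U = min(1, 1.454545) = 1.000000
U% = 100.00%

100.00


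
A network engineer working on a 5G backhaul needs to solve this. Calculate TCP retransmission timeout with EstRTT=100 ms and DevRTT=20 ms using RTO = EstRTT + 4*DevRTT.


Given: EstRTT = 100 ms, DevRTT = 20 ms
Timeout = EstRTT + 4 * DevRTT
4 * DevRTT = 4 * 20 = 80
Timeout = 100 + 80 = 180 ms

180


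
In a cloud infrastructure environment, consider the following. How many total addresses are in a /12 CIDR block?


Given: CIDR prefix /12
Host bits = 32 - 12 = 20
Total addresses = 2^20 = 1048576

1048576


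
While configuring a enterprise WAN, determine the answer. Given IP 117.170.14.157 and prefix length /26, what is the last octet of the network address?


Given: IP = 117.170.14.157, prefix = /26
Subnet mask = 255.255.255.192
Last octet of IP: 157
Last octet of mask: 192
Network last octet = 157 AND 192 = 128

128


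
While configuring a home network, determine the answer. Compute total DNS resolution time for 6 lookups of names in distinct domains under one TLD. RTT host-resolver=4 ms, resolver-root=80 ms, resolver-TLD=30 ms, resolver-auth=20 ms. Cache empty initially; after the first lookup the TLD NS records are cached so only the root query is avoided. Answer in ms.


Lookup 1 (cold cache): local + root + TLD + auth = 4 + 80 + 30 + 20 = 134 ms
Lookups 2..6 (TLD NS cached -> skip root; new domain -> still ask TLD and auth): local + TLD + auth = 4 + 30 + 20 = 54 ms each
Remaining 5 lookups: 5 * 54 = 270 ms
Total = 134 + 270 = 404 ms

404


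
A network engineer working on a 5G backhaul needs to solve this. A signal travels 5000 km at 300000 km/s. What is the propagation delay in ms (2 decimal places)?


Given: distance = 5000 km, speed = 300000 km/s
Delay = distance / speed = 5000 / 300000 seconds
Delay in ms = 5000 * 1000 / 300000
Delay = 16.6667 ms
Rounded to 2 dp = 16.67 ms

16.67


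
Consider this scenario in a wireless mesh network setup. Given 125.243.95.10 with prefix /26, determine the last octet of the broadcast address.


Given: IP = 125.243.95.10, prefix = /26
Host bits = 32 - 26 = 6
Network last octet = 10 AND mask = 0
Host part size = 2^6 - 1 = 63
Broadcast last octet = 0 OR 63 = 63

63


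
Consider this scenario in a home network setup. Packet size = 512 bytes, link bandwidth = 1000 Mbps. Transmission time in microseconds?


Given: packet = 512 bytes, bandwidth = 1000 Mbps
Packet in bits = 512 * 8 = 4096 bits
Bandwidth = 1000 * 10^6 = 1000000000 bps
Time = 4096 / 1000000000 seconds
Time in us = 4096 * 10^6 / 1000000000 = 4.096

4.096


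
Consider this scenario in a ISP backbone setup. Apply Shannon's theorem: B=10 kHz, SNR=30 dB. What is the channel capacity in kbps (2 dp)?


Given: B = 10 kHz, SNR = 30 dB
SNR linear = 10^(30/10) = 1000
1 + SNR = 1001
log2(1001) = 9.9672262588
C = 10 * 1000 * 9.9672262588 = 99672.2626 bps
C = 99.672263 kbps -> 99.67 kbps (2 dp)

99.67


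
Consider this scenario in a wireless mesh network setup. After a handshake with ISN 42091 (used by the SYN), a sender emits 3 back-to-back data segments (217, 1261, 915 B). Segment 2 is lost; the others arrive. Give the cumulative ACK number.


SYN uses sequence number 42091; first data byte = ISN + 1 = 42092.
Segment 1: SEQ = 42092, len = 217 B, covers [42092, 42308]
Segment 2: SEQ = 42309, len = 1261 B, covers [42309, 43569] [LOST]
Segment 3: SEQ = 43570, len = 915 B, covers [43570, 44484]
In-order data received: bytes [42092, 42308] (segments 1..1).
Segment 2 missing -> gap begins at byte 42309; later segments buffered out of order.
Cumulative ACK = next expected in-order byte = 42092 + 217 = 42309

42309


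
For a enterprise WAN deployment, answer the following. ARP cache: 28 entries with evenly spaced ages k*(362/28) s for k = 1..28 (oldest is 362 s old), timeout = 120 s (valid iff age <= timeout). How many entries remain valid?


Ages are k * 362/28 s for k = 1..28 (spacing = 12.9286 s).
Entry k is valid iff k * 362/28 <= 120 iff k <= 28 * 120 / 362 = 9.2818
n_valid = floor(9.2818) = 9
(n_stale = 28 - 9 = 19)

9


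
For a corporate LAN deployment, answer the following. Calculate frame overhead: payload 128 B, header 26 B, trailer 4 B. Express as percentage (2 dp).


Given: payload = 128 B, header = 26 B, trailer = 4 B
Overhead bytes = header + trailer = 26 + 4 = 30
Total frame = payload + overhead = 128 + 30 = 158
Overhead % = 30 / 158 * 100 = 18.9873% -> 18.99% (2 dp)

18.99


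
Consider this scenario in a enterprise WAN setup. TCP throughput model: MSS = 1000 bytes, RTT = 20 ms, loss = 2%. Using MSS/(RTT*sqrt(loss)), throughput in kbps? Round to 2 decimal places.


Given: MSS = 1000 bytes, RTT = 20 ms, loss = 2%
RTT in seconds = 20 / 1000 = 0.02
Loss rate = 2% = 0.02
sqrt(loss) = sqrt(0.02) = 0.141421356237
Throughput (bytes/s) = 1000 / (0.02 * 0.141421356237) = 353553.3906
Throughput (kbps) = 353553.3906 * 8 / 1000 = 2828.427125 -> 2828.43 kbps (2 dp)

2828.43


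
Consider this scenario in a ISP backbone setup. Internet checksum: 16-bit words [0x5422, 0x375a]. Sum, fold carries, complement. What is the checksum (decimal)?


Given words: [0x5422, 0x375a]
Step 1: Sum all words
Raw sum = 21538 + 14170 = 35708
One's complement = ~35708 & 0xFFFF = 29827

29827


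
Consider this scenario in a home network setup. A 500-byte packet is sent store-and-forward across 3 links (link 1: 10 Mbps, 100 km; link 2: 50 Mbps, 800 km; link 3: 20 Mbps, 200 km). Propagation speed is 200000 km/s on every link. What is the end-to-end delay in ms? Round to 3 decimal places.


Packet = 500 bytes = 4000 bits. Store-and-forward: sum (t_trans + t_prop) per link.
Link 1: t_trans = 4000/(10*10^6) s = 0.4000 ms; t_prop = 100/200000 s = 0.5000 ms; subtotal = 0.9000 ms
Link 2: t_trans = 4000/(50*10^6) s = 0.0800 ms; t_prop = 800/200000 s = 4.0000 ms; subtotal = 4.0800 ms
Link 3: t_trans = 4000/(20*10^6) s = 0.2000 ms; t_prop = 200/200000 s = 1.0000 ms; subtotal = 1.2000 ms
End-to-end = 0.9000 + 4.0800 + 1.2000 = 6.1800 ms -> 6.180 ms (3 dp)

6.180


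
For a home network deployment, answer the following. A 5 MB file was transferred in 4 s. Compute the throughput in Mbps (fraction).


Given: file = 5 MB, time = 4 s
File in Mb = 5 * 8 = 40 Mb
Throughput = 40 / 4 Mbps
Throughput = 10 Mbps

10


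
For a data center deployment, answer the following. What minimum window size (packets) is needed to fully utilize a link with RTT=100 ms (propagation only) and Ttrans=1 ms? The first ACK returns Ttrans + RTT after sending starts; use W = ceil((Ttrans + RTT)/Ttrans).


Given: Ttrans = 1 ms, RTT = 100 ms (= 2 * Tprop, Tprop = 50 ms)
Time until first ACK returns = Ttrans + RTT = 1 + 100 = 101 ms
Need W * Ttrans >= Ttrans + RTT  ->  W >= (Ttrans + RTT) / Ttrans
(Ttrans + RTT) / Ttrans = 101 / 1 = 101
W_min = ceil(101) = 101

101


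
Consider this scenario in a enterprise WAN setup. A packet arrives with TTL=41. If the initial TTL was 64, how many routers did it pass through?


Given: initial TTL = 64, received TTL = 41
Hops = initial TTL - received TTL
Hops = 64 - 41 = 23

23


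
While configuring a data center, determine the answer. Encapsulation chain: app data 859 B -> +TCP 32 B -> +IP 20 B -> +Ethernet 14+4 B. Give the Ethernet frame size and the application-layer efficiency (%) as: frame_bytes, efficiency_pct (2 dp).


TCP segment = 859 + 32 = 891 B
IP packet = 891 + 20 = 911 B
Ethernet frame = 911 + 14 + 4 = 929 B
Efficiency = app / frame = 859 / 929 = 0.924650 = 92.4650% -> 92.47% (2 dp)

929, 92.47


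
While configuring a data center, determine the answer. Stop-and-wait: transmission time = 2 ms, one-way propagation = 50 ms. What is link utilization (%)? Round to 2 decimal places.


Given: Ttrans = 2 ms, Tprop = 50 ms
RTT = 2 * Tprop = 2 * 50 = 100 ms
U = Ttrans / (Ttrans + RTT)
U = 2 / (2 + 100)
U = 2 / 102 = 0.019608
U% = 1.96%

1.96


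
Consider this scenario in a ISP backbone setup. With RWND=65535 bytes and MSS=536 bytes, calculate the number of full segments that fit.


Given: RWND = 65535 bytes, MSS = 536 bytes
Full segments = floor(RWND / MSS)
Full segments = floor(65535 / 536)
Full segments = floor(122.2668) = 122

122


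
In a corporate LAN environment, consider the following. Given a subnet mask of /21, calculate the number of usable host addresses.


Given: subnet mask /21
Host bits = 32 - 21 = 11
Total addresses = 2^11 = 2048
Usable hosts = 2048 - 2 (network + broadcast) = 2046

2046


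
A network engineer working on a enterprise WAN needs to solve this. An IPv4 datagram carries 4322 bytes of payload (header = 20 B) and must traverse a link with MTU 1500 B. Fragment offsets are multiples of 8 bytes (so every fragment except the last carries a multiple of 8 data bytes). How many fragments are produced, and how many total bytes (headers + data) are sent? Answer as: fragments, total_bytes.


Max data per non-final fragment = floor((MTU - header)/8)*8 = floor((1500 - 20)/8)*8 = floor(1480/8)*8 = 1480 B
Final fragment needs no 8-byte alignment: it can carry up to MTU - header = 1480 B
Non-final fragments needed = ceil((payload - 1480) / 1480) = ceil(2842/1480) = ceil(1.9203) = 2
Number of fragments = 2 + 1 = 3
Fragment sizes (data): 2 * 1480 B + 1362 B (last, 1362 <= 1480 OK)
Total bytes sent = payload + n_frags * header = 4322 + 3*20 = 4322 + 60 = 4382 B

3, 4382


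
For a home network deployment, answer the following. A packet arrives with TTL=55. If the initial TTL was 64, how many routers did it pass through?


Given: initial TTL = 64, received TTL = 55
Hops = initial TTL - received TTL
Hops = 64 - 55 = 9

9


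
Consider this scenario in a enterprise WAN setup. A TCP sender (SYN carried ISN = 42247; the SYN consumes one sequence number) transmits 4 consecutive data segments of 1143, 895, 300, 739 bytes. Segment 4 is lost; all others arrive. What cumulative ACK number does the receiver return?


SYN uses sequence number 42247; first data byte = ISN + 1 = 42248.
Segment 1: SEQ = 42248, len = 1143 B, covers [42248, 43390]
Segment 2: SEQ = 43391, len = 895 B, covers [43391, 44285]
Segment 3: SEQ = 44286, len = 300 B, covers [44286, 44585]
Segment 4: SEQ = 44586, len = 739 B, covers [44586, 45324] [LOST]
In-order data received: bytes [42248, 44585] (segments 1..3).
Segment 4 missing -> gap begins at byte 44586.
Cumulative ACK = next expected in-order byte = 42248 + 1143 + 895 + 300 = 44586

44586


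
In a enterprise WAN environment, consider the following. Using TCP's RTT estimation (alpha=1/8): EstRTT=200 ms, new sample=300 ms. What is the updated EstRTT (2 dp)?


Given: EstRTT = 200 ms, SampleRTT = 300 ms, alpha = 1/8
New EstRTT = (1 - alpha) * EstRTT + alpha * SampleRTT
(7/8) * 200 = 175
(1/8) * 300 = 37.5
New EstRTT = 175 + 37.5 = 212.5 ms -> 212.50 ms (2 dp)

212.50


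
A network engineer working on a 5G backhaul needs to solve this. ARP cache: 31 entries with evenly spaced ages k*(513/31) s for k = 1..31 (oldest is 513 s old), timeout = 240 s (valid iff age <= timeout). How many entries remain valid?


Ages are k * 513/31 s for k = 1..31 (spacing = 16.5484 s).
Entry k is valid iff k * 513/31 <= 240 iff k <= 31 * 240 / 513 = 14.5029
n_valid = floor(14.5029) = 14
(n_stale = 31 - 14 = 17)

14


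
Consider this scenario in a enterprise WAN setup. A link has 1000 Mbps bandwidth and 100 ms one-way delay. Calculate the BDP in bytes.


Given: bandwidth = 1000 Mbps, delay = 100 ms
BDP in bits = 1000 * 10^6 * 100 / 1000
BDP in bits = 100000000
BDP in bytes = 100000000 / 8 = 12500000

12500000


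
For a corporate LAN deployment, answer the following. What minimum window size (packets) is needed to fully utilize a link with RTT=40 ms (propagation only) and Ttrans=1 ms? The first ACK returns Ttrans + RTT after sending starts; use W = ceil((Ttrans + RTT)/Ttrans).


Given: Ttrans = 1 ms, RTT = 40 ms (= 2 * Tprop, Tprop = 20 ms)
Time until first ACK returns = Ttrans + RTT = 1 + 40 = 41 ms
Need W * Ttrans >= Ttrans + RTT  ->  W >= (Ttrans + RTT) / Ttrans
(Ttrans + RTT) / Ttrans = 41 / 1 = 41
W_min = ceil(41) = 41

41


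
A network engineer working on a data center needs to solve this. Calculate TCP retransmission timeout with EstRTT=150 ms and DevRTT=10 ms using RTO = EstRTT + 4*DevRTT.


Given: EstRTT = 150 ms, DevRTT = 10 ms
Timeout = EstRTT + 4 * DevRTT
4 * DevRTT = 4 * 10 = 40
Timeout = 150 + 40 = 190 ms

190


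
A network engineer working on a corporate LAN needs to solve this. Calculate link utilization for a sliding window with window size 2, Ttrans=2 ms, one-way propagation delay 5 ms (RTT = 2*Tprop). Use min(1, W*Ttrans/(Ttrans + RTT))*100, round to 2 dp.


Given: W = 2, Ttrans = 2 ms, RTT = 10 ms (= 2 * Tprop, Tprop = 5 ms)
Cycle time = Ttrans + RTT = 2 + 10 = 12 ms (first packet sent until its ACK returns)
W * Ttrans = 2 * 2 = 4 ms of sending per cycle
W * Ttrans / (Ttrans + RTT) = 4 / 12 = 0.333333
U = min(1, 0.333333) = 0.333333
U% = 33.33%

33.33


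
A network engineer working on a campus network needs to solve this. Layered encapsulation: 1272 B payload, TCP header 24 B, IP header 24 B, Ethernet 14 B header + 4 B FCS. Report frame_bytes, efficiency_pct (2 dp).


TCP segment = 1272 + 24 = 1296 B
IP packet = 1296 + 24 = 1320 B
Ethernet frame = 1320 + 14 + 4 = 1338 B
Efficiency = app / frame = 1272 / 1338 = 0.950673 = 95.0673% -> 95.07% (2 dp)

1338, 95.07


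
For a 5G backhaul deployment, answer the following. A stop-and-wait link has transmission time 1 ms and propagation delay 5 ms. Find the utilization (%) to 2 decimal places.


Given: Ttrans = 1 ms, Tprop = 5 ms
RTT = 2 * Tprop = 2 * 5 = 10 ms
U = Ttrans / (Ttrans + RTT)
U = 1 / (1 + 10)
U = 1 / 11 = 0.090909
U% = 9.09%

9.09


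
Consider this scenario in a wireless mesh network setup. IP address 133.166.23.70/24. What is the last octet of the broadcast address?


Given: IP = 133.166.23.70, prefix = /24
Host bits = 32 - 24 = 8
Network last octet = 70 AND mask = 0
Host part size = 2^8 - 1 = 255
Broadcast last octet = 0 OR 255 = 255

255


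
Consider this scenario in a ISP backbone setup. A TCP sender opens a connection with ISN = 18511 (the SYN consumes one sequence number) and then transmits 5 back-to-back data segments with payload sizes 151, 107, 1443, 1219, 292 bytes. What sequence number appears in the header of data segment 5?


The SYN occupies sequence number ISN = 18511, so the first data byte is ISN + 1 = 18512.
SEQ of data segment i = (ISN + 1) + sum of payload sizes of segments 1..i-1.
Segment 1: SEQ = 18512, payload = 151 bytes
Segment 2: SEQ = 18663, payload = 107 bytes
Segment 3: SEQ = 18770, payload = 1443 bytes
Segment 4: SEQ = 20213, payload = 1219 bytes
Segment 5: SEQ = 21432, payload = 292 bytes
SEQ of segment 5 = 18512 + 151 + 107 + 1443 + 1219 = 21432

21432


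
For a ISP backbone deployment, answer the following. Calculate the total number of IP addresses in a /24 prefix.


Given: CIDR prefix /24
Host bits = 32 - 24 = 8
Total addresses = 2^8 = 256

256


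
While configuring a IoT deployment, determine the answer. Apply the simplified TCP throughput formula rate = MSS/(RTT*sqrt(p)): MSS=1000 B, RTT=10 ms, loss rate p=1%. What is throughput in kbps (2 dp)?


Given: MSS = 1000 bytes, RTT = 10 ms, loss = 1%
RTT in seconds = 10 / 1000 = 0.01
Loss rate = 1% = 0.01
sqrt(loss) = sqrt(0.01) = 0.1
Throughput (bytes/s) = 1000 / (0.01 * 0.1) = 1000000.0000
Throughput (kbps) = 1000000.0000 * 8 / 1000 = 8000.000000 -> 8000.00 kbps (2 dp)

8000.00


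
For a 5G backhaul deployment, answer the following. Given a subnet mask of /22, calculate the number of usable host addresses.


Given: subnet mask /22
Host bits = 32 - 22 = 10
Total addresses = 2^10 = 1024
Usable hosts = 1024 - 2 (network + broadcast) = 1022

1022


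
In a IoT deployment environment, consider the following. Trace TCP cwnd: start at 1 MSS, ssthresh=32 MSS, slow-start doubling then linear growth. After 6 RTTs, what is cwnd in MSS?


RTT 0: cwnd = 1 MSS (initial)
RTT 1: cwnd = 2 MSS (slow start, doubled)
RTT 2: cwnd = 4 MSS (slow start, doubled)
RTT 3: cwnd = 8 MSS (slow start, doubled)
RTT 4: cwnd = 16 MSS (slow start, doubled)
RTT 5: cwnd = 32 MSS (slow start, doubled)
RTT 6: cwnd = 33 MSS (congestion avoidance, +1)

33


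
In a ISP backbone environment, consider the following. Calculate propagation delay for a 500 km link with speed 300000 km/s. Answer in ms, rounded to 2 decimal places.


Given: distance = 500 km, speed = 300000 km/s
Delay = distance / speed = 500 / 300000 seconds
Delay in ms = 500 * 1000 / 300000
Delay = 1.6667 ms
Rounded to 2 dp = 1.67 ms

1.67


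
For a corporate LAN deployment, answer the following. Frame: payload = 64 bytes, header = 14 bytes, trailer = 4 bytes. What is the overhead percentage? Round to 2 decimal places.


Given: payload = 64 B, header = 14 B, trailer = 4 B
Overhead bytes = header + trailer = 14 + 4 = 18
Total frame = payload + overhead = 64 + 18 = 82
Overhead % = 18 / 82 * 100 = 21.9512% -> 21.95% (2 dp)

21.95


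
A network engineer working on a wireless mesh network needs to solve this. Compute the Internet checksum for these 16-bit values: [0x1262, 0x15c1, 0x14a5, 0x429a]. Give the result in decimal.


Given words: [0x1262, 0x15c1, 0x14a5, 0x429a]
Step 1: Sum all words
Raw sum = 4706 + 5569 + 5285 + 17050 = 32610
One's complement = ~32610 & 0xFFFF = 32925

32925


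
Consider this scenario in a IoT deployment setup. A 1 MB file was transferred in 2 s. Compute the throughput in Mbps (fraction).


Given: file = 1 MB, time = 2 s
File in Mb = 1 * 8 = 8 Mb
Throughput = 8 / 2 Mbps
Throughput = 4 Mbps

4


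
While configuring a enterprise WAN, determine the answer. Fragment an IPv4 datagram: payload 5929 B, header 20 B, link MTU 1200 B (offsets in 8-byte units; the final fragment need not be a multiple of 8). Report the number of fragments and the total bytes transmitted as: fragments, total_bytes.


Max data per non-final fragment = floor((MTU - header)/8)*8 = floor((1200 - 20)/8)*8 = floor(1180/8)*8 = 1176 B
Final fragment needs no 8-byte alignment: it can carry up to MTU - header = 1180 B
Non-final fragments needed = ceil((payload - 1180) / 1176) = ceil(4749/1176) = ceil(4.0383) = 5
Number of fragments = 5 + 1 = 6
Fragment sizes (data): 5 * 1176 B + 49 B (last, 49 <= 1180 OK)
Total bytes sent = payload + n_frags * header = 5929 + 6*20 = 5929 + 120 = 6049 B

6, 6049


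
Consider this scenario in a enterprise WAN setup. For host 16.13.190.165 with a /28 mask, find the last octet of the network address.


Given: IP = 16.13.190.165, prefix = /28
Subnet mask = 255.255.255.240
Last octet of IP: 165
Last octet of mask: 240
Network last octet = 165 AND 240 = 160

160


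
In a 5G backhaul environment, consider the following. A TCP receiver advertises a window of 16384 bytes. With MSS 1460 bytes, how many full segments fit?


Given: RWND = 16384 bytes, MSS = 1460 bytes
Full segments = floor(RWND / MSS)
Full segments = floor(16384 / 1460)
Full segments = floor(11.2219) = 11

11


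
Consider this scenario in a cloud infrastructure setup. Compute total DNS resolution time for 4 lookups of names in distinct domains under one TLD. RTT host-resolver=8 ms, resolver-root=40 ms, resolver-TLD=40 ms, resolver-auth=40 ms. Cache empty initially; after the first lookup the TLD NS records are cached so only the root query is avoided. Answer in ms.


Lookup 1 (cold cache): local + root + TLD + auth = 8 + 40 + 40 + 40 = 128 ms
Lookups 2..4 (TLD NS cached -> skip root; new domain -> still ask TLD and auth): local + TLD + auth = 8 + 40 + 40 = 88 ms each
Remaining 3 lookups: 3 * 88 = 264 ms
Total = 128 + 264 = 392 ms

392


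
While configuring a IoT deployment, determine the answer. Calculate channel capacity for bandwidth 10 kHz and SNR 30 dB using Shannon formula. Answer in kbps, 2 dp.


Given: B = 10 kHz, SNR = 30 dB
SNR linear = 10^(30/10) = 1000
1 + SNR = 1001
log2(1001) = 9.9672262588
C = 10 * 1000 * 9.9672262588 = 99672.2626 bps
C = 99.672263 kbps -> 99.67 kbps (2 dp)

99.67


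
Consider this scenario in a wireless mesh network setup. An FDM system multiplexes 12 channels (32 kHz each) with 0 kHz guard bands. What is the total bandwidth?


Given: 12 channels, 32 kHz each, guard = 0 kHz
Channel bandwidth = 12 * 32 = 384 kHz
Guard bands = 11 gaps * 0 kHz = 0 kHz
Total = 384 + 0 = 384 kHz

384


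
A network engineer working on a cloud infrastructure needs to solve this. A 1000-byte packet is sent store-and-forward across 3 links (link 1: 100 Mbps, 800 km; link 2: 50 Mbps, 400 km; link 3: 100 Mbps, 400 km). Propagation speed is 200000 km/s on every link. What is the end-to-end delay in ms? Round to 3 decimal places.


Packet = 1000 bytes = 8000 bits. Store-and-forward: sum (t_trans + t_prop) per link.
Link 1: t_trans = 8000/(100*10^6) s = 0.0800 ms; t_prop = 800/200000 s = 4.0000 ms; subtotal = 4.0800 ms
Link 2: t_trans = 8000/(50*10^6) s = 0.1600 ms; t_prop = 400/200000 s = 2.0000 ms; subtotal = 2.1600 ms
Link 3: t_trans = 8000/(100*10^6) s = 0.0800 ms; t_prop = 400/200000 s = 2.0000 ms; subtotal = 2.0800 ms
End-to-end = 4.0800 + 2.1600 + 2.0800 = 8.3200 ms -> 8.320 ms (3 dp)

8.320


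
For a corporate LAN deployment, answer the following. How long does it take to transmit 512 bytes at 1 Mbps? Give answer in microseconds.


Given: packet = 512 bytes, bandwidth = 1 Mbps
Packet in bits = 512 * 8 = 4096 bits
Bandwidth = 1 * 10^6 = 1000000 bps
Time = 4096 / 1000000 seconds
Time in us = 4096 * 10^6 / 1000000 = 4096

4096


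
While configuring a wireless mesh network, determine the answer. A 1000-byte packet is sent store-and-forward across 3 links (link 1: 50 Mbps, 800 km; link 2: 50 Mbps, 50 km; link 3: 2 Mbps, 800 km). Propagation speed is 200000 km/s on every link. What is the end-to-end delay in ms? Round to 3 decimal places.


Packet = 1000 bytes = 8000 bits. Store-and-forward: sum (t_trans + t_prop) per link.
Link 1: t_trans = 8000/(50*10^6) s = 0.1600 ms; t_prop = 800/200000 s = 4.0000 ms; subtotal = 4.1600 ms
Link 2: t_trans = 8000/(50*10^6) s = 0.1600 ms; t_prop = 50/200000 s = 0.2500 ms; subtotal = 0.4100 ms
Link 3: t_trans = 8000/(2*10^6) s = 4.0000 ms; t_prop = 800/200000 s = 4.0000 ms; subtotal = 8.0000 ms
End-to-end = 4.1600 + 0.4100 + 8.0000 = 12.5700 ms -> 12.570 ms (3 dp)

12.570


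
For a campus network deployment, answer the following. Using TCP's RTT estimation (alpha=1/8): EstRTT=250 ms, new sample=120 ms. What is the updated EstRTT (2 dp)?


Given: EstRTT = 250 ms, SampleRTT = 120 ms, alpha = 1/8
New EstRTT = (1 - alpha) * EstRTT + alpha * SampleRTT
(7/8) * 250 = 218.75
(1/8) * 120 = 15
New EstRTT = 218.75 + 15 = 233.75 ms -> 233.75 ms (2 dp)

233.75


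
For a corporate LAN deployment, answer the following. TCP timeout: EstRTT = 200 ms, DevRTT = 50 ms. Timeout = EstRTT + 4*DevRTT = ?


Given: EstRTT = 200 ms, DevRTT = 50 ms
Timeout = EstRTT + 4 * DevRTT
4 * DevRTT = 4 * 50 = 200
Timeout = 200 + 200 = 400 ms

400


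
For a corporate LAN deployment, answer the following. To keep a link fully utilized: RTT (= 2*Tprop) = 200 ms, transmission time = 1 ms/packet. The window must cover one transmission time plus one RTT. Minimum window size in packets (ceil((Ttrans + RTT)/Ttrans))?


Given: Ttrans = 1 ms, RTT = 200 ms (= 2 * Tprop, Tprop = 100 ms)
Time until first ACK returns = Ttrans + RTT = 1 + 200 = 201 ms
Need W * Ttrans >= Ttrans + RTT  ->  W >= (Ttrans + RTT) / Ttrans
(Ttrans + RTT) / Ttrans = 201 / 1 = 201
W_min = ceil(201) = 201

201


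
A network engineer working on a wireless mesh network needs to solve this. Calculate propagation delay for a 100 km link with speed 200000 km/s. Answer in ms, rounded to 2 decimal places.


Given: distance = 100 km, speed = 200000 km/s
Delay = distance / speed = 100 / 200000 seconds
Delay in ms = 100 * 1000 / 200000
Delay = 0.5000 ms
Rounded to 2 dp = 0.50 ms

0.50


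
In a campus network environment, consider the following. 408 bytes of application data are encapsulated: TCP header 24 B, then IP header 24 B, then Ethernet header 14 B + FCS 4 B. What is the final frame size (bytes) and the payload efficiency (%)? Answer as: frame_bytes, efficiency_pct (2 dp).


TCP segment = 408 + 24 = 432 B
IP packet = 432 + 24 = 456 B
Ethernet frame = 456 + 14 + 4 = 474 B
Efficiency = app / frame = 408 / 474 = 0.860759 = 86.0759% -> 86.08% (2 dp)

474, 86.08


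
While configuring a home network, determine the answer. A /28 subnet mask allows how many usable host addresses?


Given: subnet mask /28
Host bits = 32 - 28 = 4
Total addresses = 2^4 = 16
Usable hosts = 16 - 2 (network + broadcast) = 14

14


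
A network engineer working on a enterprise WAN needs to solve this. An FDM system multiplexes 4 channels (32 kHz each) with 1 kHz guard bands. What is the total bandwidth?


Given: 4 channels, 32 kHz each, guard = 1 kHz
Channel bandwidth = 4 * 32 = 128 kHz
Guard bands = 3 gaps * 1 kHz = 3 kHz
Total = 128 + 3 = 131 kHz

131


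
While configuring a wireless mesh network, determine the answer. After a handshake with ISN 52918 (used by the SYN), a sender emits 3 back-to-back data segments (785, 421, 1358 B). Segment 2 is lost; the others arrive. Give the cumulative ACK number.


SYN uses sequence number 52918; first data byte = ISN + 1 = 52919.
Segment 1: SEQ = 52919, len = 785 B, covers [52919, 53703]
Segment 2: SEQ = 53704, len = 421 B, covers [53704, 54124] [LOST]
Segment 3: SEQ = 54125, len = 1358 B, covers [54125, 55482]
In-order data received: bytes [52919, 53703] (segments 1..1).
Segment 2 missing -> gap begins at byte 53704; later segments buffered out of order.
Cumulative ACK = next expected in-order byte = 52919 + 785 = 53704

53704


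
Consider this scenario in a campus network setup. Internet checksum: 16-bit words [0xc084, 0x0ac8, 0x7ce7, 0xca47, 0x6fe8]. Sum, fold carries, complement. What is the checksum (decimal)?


Given words: [0xc084, 0x0ac8, 0x7ce7, 0xca47, 0x6fe8]
Step 1: Sum all words
Raw sum = 49284 + 2760 + 31975 + 51783 + 28648 = 164450
Step 2: Fold carry: (33378 + 2) = 33380
One's complement = ~33380 & 0xFFFF = 32155

32155


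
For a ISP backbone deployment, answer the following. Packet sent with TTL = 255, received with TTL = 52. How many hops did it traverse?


Given: initial TTL = 255, received TTL = 52
Hops = initial TTL - received TTL
Hops = 255 - 52 = 203

203


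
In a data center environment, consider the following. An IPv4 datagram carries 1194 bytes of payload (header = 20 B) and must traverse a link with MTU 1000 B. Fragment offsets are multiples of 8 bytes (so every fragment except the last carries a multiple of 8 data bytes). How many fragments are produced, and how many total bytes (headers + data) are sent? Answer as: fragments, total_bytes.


Max data per non-final fragment = floor((MTU - header)/8)*8 = floor((1000 - 20)/8)*8 = floor(980/8)*8 = 976 B
Final fragment needs no 8-byte alignment: it can carry up to MTU - header = 980 B
Non-final fragments needed = ceil((payload - 980) / 976) = ceil(214/976) = ceil(0.2193) = 1
Number of fragments = 1 + 1 = 2
Fragment sizes (data): 1 * 976 B + 218 B (last, 218 <= 980 OK)
Total bytes sent = payload + n_frags * header = 1194 + 2*20 = 1194 + 40 = 1234 B

2, 1234


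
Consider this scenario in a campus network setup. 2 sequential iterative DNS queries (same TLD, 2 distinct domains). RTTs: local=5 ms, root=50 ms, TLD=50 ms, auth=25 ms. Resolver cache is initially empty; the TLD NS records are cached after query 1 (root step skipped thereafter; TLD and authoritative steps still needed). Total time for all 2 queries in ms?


Lookup 1 (cold cache): local + root + TLD + auth = 5 + 50 + 50 + 25 = 130 ms
Lookups 2..2 (TLD NS cached -> skip root; new domain -> still ask TLD and auth): local + TLD + auth = 5 + 50 + 25 = 80 ms each
Remaining 1 lookups: 1 * 80 = 80 ms
Total = 130 + 80 = 210 ms

210


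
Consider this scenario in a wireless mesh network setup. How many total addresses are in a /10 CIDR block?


Given: CIDR prefix /10
Host bits = 32 - 10 = 22
Total addresses = 2^22 = 4194304

4194304


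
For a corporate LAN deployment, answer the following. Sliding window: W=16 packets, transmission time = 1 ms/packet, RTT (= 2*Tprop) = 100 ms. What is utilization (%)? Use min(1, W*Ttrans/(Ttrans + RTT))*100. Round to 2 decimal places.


Given: W = 16, Ttrans = 1 ms, RTT = 100 ms (= 2 * Tprop, Tprop = 50 ms)
Cycle time = Ttrans + RTT = 1 + 100 = 101 ms (first packet sent until its ACK returns)
W * Ttrans = 16 * 1 = 16 ms of sending per cycle
W * Ttrans / (Ttrans + RTT) = 16 / 101 = 0.158416
U = min(1, 0.158416) = 0.158416
U% = 15.84%

15.84


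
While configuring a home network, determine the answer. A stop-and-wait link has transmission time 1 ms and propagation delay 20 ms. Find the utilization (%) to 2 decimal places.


Given: Ttrans = 1 ms, Tprop = 20 ms
RTT = 2 * Tprop = 2 * 20 = 40 ms
U = Ttrans / (Ttrans + RTT)
U = 1 / (1 + 40)
U = 1 / 41 = 0.02439
U% = 2.44%

2.44


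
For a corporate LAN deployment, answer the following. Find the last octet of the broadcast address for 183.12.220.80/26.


Given: IP = 183.12.220.80, prefix = /26
Host bits = 32 - 26 = 6
Network last octet = 80 AND mask = 64
Host part size = 2^6 - 1 = 63
Broadcast last octet = 64 OR 63 = 127

127


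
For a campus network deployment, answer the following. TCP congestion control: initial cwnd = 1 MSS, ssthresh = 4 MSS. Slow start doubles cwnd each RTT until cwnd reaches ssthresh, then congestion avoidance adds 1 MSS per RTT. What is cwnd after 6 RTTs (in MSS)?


RTT 0: cwnd = 1 MSS (initial)
RTT 1: cwnd = 2 MSS (slow start, doubled)
RTT 2: cwnd = 4 MSS (slow start, doubled)
RTT 3: cwnd = 5 MSS (congestion avoidance, +1)
RTT 4: cwnd = 6 MSS (congestion avoidance, +1)
RTT 5: cwnd = 7 MSS (congestion avoidance, +1)
RTT 6: cwnd = 8 MSS (congestion avoidance, +1)

8


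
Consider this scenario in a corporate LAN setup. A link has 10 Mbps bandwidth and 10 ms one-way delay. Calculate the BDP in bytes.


Given: bandwidth = 10 Mbps, delay = 10 ms
BDP in bits = 10 * 10^6 * 10 / 1000
BDP in bits = 100000
BDP in bytes = 100000 / 8 = 12500

12500


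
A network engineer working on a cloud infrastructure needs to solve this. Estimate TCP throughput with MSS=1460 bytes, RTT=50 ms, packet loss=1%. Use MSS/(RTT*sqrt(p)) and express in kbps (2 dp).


Given: MSS = 1460 bytes, RTT = 50 ms, loss = 1%
RTT in seconds = 50 / 1000 = 0.05
Loss rate = 1% = 0.01
sqrt(loss) = sqrt(0.01) = 0.1
Throughput (bytes/s) = 1460 / (0.05 * 0.1) = 292000.0000
Throughput (kbps) = 292000.0000 * 8 / 1000 = 2336.000000 -> 2336.00 kbps (2 dp)

2336.00


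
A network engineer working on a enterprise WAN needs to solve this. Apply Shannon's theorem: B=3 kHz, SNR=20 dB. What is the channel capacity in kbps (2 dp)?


Given: B = 3 kHz, SNR = 20 dB
SNR linear = 10^(20/10) = 100
1 + SNR = 101
log2(101) = 6.6582114828
C = 3 * 1000 * 6.6582114828 = 19974.6344 bps
C = 19.974634 kbps -> 19.97 kbps (2 dp)

19.97


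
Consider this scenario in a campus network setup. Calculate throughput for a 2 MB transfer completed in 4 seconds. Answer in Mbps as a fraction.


Given: file = 2 MB, time = 4 s
File in Mb = 2 * 8 = 16 Mb
Throughput = 16 / 4 Mbps
Throughput = 4 Mbps

4


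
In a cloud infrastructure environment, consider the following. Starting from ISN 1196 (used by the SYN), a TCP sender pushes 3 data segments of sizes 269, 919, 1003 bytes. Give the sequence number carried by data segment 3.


The SYN occupies sequence number ISN = 1196, so the first data byte is ISN + 1 = 1197.
SEQ of data segment i = (ISN + 1) + sum of payload sizes of segments 1..i-1.
Segment 1: SEQ = 1197, payload = 269 bytes
Segment 2: SEQ = 1466, payload = 919 bytes
Segment 3: SEQ = 2385, payload = 1003 bytes
SEQ of segment 3 = 1197 + 269 + 919 = 2385

2385


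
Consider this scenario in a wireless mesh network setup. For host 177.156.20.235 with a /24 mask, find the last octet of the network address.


Given: IP = 177.156.20.235, prefix = /24
Subnet mask = 255.255.255.0
Last octet of IP: 235
Last octet of mask: 0
Network last octet = 235 AND 0 = 0

0


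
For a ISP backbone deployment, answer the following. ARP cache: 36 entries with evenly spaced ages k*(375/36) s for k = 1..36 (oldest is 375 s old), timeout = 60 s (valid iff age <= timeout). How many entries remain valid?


Ages are k * 375/36 s for k = 1..36 (spacing = 10.4167 s).
Entry k is valid iff k * 375/36 <= 60 iff k <= 36 * 60 / 375 = 5.7600
n_valid = floor(5.7600) = 5
(n_stale = 36 - 5 = 31)

5


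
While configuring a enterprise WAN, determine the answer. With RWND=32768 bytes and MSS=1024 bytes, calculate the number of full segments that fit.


Given: RWND = 32768 bytes, MSS = 1024 bytes
Full segments = floor(RWND / MSS)
Full segments = floor(32768 / 1024)
Full segments = floor(32.0) = 32

32


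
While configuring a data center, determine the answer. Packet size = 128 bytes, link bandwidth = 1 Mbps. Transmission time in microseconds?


Given: packet = 128 bytes, bandwidth = 1 Mbps
Packet in bits = 128 * 8 = 1024 bits
Bandwidth = 1 * 10^6 = 1000000 bps
Time = 1024 / 1000000 seconds
Time in us = 1024 * 10^6 / 1000000 = 1024

1024


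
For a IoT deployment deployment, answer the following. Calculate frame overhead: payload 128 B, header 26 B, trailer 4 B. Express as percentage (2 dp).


Given: payload = 128 B, header = 26 B, trailer = 4 B
Overhead bytes = header + trailer = 26 + 4 = 30
Total frame = payload + overhead = 128 + 30 = 158
Overhead % = 30 / 158 * 100 = 18.9873% -> 18.99% (2 dp)

18.99


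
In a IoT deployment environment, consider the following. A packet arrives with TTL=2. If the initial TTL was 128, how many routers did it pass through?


Given: initial TTL = 128, received TTL = 2
Hops = initial TTL - received TTL
Hops = 128 - 2 = 126

126


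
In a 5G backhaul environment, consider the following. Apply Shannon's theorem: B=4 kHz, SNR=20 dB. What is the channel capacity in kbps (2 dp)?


Given: B = 4 kHz, SNR = 20 dB
SNR linear = 10^(20/10) = 100
1 + SNR = 101
log2(101) = 6.6582114828
C = 4 * 1000 * 6.6582114828 = 26632.8459 bps
C = 26.632846 kbps -> 26.63 kbps (2 dp)

26.63


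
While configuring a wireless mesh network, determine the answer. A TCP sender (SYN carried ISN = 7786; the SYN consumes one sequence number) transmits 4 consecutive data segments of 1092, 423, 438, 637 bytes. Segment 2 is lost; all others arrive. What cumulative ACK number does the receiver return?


SYN uses sequence number 7786; first data byte = ISN + 1 = 7787.
Segment 1: SEQ = 7787, len = 1092 B, covers [7787, 8878]
Segment 2: SEQ = 8879, len = 423 B, covers [8879, 9301] [LOST]
Segment 3: SEQ = 9302, len = 438 B, covers [9302, 9739]
Segment 4: SEQ = 9740, len = 637 B, covers [9740, 10376]
In-order data received: bytes [7787, 8878] (segments 1..1).
Segment 2 missing -> gap begins at byte 8879; later segments buffered out of order.
Cumulative ACK = next expected in-order byte = 7787 + 1092 = 8879

8879


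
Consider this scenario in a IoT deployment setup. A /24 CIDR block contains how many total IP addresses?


Given: CIDR prefix /24
Host bits = 32 - 24 = 8
Total addresses = 2^8 = 256

256


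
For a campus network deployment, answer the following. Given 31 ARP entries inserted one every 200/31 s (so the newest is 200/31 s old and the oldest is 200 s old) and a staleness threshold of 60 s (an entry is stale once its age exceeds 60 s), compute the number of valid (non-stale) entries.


Ages are k * 200/31 s for k = 1..31 (spacing = 6.4516 s).
Entry k is valid iff k * 200/31 <= 60 iff k <= 31 * 60 / 200 = 9.3000
n_valid = floor(9.3000) = 9
(n_stale = 31 - 9 = 22)

9


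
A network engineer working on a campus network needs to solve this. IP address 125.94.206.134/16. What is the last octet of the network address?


Given: IP = 125.94.206.134, prefix = /16
Subnet mask = 255.255.0.0
Last octet of IP: 134
Last octet of mask: 0
Network last octet = 134 AND 0 = 0

0


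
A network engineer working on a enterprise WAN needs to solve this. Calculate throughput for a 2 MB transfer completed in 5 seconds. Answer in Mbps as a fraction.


Given: file = 2 MB, time = 5 s
File in Mb = 2 * 8 = 16 Mb
Throughput = 16 / 5 Mbps
Throughput = 16/5 Mbps

16/5


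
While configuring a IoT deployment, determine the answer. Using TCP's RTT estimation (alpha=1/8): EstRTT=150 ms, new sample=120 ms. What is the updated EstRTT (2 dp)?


Given: EstRTT = 150 ms, SampleRTT = 120 ms, alpha = 1/8
New EstRTT = (1 - alpha) * EstRTT + alpha * SampleRTT
(7/8) * 150 = 131.25
(1/8) * 120 = 15
New EstRTT = 131.25 + 15 = 146.25 ms -> 146.25 ms (2 dp)

146.25


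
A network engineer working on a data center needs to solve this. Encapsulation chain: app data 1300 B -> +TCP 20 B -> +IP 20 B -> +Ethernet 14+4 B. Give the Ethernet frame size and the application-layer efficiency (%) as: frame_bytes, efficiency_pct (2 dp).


TCP segment = 1300 + 20 = 1320 B
IP packet = 1320 + 20 = 1340 B
Ethernet frame = 1340 + 14 + 4 = 1358 B
Efficiency = app / frame = 1300 / 1358 = 0.957290 = 95.7290% -> 95.73% (2 dp)

1358, 95.73


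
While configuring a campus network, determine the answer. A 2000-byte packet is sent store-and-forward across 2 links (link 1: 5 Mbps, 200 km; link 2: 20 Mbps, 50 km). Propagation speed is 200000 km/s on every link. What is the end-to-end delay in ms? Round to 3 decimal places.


Packet = 2000 bytes = 16000 bits. Store-and-forward: sum (t_trans + t_prop) per link.
Link 1: t_trans = 16000/(5*10^6) s = 3.2000 ms; t_prop = 200/200000 s = 1.0000 ms; subtotal = 4.2000 ms
Link 2: t_trans = 16000/(20*10^6) s = 0.8000 ms; t_prop = 50/200000 s = 0.2500 ms; subtotal = 1.0500 ms
End-to-end = 4.2000 + 1.0500 = 5.2500 ms -> 5.250 ms (3 dp)

5.250
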